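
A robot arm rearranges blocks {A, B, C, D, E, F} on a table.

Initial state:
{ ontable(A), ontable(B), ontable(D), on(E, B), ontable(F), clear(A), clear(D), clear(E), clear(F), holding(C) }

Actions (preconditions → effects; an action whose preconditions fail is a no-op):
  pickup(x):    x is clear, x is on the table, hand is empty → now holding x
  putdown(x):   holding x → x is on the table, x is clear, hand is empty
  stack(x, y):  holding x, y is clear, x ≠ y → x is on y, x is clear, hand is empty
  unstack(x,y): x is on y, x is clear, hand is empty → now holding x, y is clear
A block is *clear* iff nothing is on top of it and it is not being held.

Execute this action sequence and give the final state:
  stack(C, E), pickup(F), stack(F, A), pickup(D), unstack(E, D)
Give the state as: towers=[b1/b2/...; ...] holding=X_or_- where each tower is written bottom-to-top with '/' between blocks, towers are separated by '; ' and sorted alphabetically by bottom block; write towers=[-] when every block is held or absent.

step 1 (stack(C, E)): towers=[A; B/E/C; D; F] holding=-
step 2 (pickup(F)): towers=[A; B/E/C; D] holding=F
step 3 (stack(F, A)): towers=[A/F; B/E/C; D] holding=-
step 4 (pickup(D)): towers=[A/F; B/E/C] holding=D
step 5 (unstack(E, D)) [no-op]: towers=[A/F; B/E/C] holding=D

towers=[A/F; B/E/C] holding=D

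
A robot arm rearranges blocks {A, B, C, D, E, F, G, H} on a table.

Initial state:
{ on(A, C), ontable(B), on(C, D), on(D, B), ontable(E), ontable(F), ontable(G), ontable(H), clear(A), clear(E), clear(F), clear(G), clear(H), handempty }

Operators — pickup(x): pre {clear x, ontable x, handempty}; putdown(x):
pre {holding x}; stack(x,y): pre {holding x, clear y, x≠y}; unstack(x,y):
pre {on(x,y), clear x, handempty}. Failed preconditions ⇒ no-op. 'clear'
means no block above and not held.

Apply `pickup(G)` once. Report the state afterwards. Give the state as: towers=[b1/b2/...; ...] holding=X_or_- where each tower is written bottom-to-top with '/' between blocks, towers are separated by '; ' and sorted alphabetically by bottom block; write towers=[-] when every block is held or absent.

towers=[B/D/C/A; E; F; H] holding=G

before: towers=[B/D/C/A; E; F; G; H] holding=-
pre[pickup(G)]: clear(G) ok, ontable(G) ok, handempty ok
all met → apply pickup(G)
after:  towers=[B/D/C/A; E; F; H] holding=G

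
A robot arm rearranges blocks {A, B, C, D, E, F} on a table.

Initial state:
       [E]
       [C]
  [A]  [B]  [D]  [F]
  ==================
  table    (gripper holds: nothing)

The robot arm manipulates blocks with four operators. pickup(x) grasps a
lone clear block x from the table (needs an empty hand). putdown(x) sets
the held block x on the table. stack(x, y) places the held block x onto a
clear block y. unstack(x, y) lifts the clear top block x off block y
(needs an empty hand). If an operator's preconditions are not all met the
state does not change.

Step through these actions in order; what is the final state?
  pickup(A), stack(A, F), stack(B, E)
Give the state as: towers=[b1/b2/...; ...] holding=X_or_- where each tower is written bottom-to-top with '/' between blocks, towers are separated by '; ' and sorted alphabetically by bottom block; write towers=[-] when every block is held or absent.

step 1 (pickup(A)): towers=[B/C/E; D; F] holding=A
step 2 (stack(A, F)): towers=[B/C/E; D; F/A] holding=-
step 3 (stack(B, E)) [no-op]: towers=[B/C/E; D; F/A] holding=-

towers=[B/C/E; D; F/A] holding=-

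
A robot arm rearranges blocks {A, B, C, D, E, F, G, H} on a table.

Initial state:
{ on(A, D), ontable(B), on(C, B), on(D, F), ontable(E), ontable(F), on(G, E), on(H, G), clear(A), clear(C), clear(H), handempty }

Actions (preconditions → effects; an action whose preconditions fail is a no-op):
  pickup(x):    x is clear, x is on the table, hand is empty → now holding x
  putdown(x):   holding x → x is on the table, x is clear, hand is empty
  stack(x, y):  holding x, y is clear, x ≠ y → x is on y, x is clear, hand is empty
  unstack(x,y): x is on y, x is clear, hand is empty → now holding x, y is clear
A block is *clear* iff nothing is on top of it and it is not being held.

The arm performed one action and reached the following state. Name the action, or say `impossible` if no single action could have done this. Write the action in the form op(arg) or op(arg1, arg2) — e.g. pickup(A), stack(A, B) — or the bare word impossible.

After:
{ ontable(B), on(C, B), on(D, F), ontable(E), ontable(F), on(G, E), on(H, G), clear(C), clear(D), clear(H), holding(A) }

unstack(A, D)

target: towers=[B/C; E/G/H; F/D] holding=A
     unstack(A, D) → towers=[B/C; E/G/H; F/D] holding=A  ← match
     unstack(H, G) → towers=[B/C; E/G; F/D/A] holding=H
     unstack(C, B) → towers=[B; E/G/H; F/D/A] holding=C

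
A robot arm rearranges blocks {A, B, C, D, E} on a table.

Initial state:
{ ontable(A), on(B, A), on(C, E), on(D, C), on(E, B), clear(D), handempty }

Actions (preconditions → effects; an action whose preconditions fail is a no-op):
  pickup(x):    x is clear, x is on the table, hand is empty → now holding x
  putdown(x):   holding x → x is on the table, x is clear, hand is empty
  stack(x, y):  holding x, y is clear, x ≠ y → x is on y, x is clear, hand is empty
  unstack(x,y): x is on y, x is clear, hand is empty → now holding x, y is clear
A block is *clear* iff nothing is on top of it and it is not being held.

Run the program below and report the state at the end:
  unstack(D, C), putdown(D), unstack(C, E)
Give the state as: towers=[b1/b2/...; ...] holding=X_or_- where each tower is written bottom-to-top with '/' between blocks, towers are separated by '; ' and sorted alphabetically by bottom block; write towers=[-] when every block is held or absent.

towers=[A/B/E; D] holding=C

step 1 (unstack(D, C)): towers=[A/B/E/C] holding=D
step 2 (putdown(D)): towers=[A/B/E/C; D] holding=-
step 3 (unstack(C, E)): towers=[A/B/E; D] holding=C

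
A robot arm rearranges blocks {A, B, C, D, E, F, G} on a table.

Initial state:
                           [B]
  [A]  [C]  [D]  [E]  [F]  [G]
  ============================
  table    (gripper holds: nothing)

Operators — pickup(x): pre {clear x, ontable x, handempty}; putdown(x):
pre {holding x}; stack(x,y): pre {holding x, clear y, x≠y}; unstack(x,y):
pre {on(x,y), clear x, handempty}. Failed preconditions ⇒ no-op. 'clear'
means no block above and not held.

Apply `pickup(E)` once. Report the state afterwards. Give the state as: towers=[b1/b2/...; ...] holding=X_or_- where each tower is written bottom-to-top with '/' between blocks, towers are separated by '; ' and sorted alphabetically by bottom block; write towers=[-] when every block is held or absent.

towers=[A; C; D; F; G/B] holding=E

before: towers=[A; C; D; E; F; G/B] holding=-
pre[pickup(E)]: clear(E) yes, ontable(E) yes, handempty yes
all met → apply pickup(E)
after:  towers=[A; C; D; F; G/B] holding=E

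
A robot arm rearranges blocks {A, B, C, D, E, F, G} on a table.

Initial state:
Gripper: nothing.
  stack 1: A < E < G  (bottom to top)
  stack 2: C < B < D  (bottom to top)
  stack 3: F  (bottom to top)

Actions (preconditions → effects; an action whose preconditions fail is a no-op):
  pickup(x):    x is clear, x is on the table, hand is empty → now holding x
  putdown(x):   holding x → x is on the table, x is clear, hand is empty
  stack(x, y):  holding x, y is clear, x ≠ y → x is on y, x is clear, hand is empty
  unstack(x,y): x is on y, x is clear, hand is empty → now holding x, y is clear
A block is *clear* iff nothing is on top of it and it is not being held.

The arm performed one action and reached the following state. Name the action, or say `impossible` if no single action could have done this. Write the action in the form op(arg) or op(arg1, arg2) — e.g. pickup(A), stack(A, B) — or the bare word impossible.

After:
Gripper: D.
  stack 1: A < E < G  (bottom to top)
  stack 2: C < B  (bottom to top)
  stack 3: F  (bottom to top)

target: towers=[A/E/G; C/B; F] holding=D
         pickup(F) → towers=[A/E/G; C/B/D] holding=F
     unstack(G, E) → towers=[A/E; C/B/D; F] holding=G
     unstack(D, B) → towers=[A/E/G; C/B; F] holding=D  ← match

unstack(D, B)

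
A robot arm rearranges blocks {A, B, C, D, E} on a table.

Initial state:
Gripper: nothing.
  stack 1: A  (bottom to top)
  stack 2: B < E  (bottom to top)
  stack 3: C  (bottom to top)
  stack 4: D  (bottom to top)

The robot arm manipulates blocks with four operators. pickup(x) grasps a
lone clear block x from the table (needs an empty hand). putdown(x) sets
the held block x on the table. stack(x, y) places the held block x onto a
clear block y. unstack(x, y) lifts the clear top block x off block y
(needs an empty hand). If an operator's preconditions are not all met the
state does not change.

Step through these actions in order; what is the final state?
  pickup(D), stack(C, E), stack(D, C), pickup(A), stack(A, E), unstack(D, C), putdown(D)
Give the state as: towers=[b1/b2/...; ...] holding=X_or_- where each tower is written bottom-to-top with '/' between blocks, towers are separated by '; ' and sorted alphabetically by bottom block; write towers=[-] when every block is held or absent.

step 1 (pickup(D)): towers=[A; B/E; C] holding=D
step 2 (stack(C, E)) [no-op]: towers=[A; B/E; C] holding=D
step 3 (stack(D, C)): towers=[A; B/E; C/D] holding=-
step 4 (pickup(A)): towers=[B/E; C/D] holding=A
step 5 (stack(A, E)): towers=[B/E/A; C/D] holding=-
step 6 (unstack(D, C)): towers=[B/E/A; C] holding=D
step 7 (putdown(D)): towers=[B/E/A; C; D] holding=-

towers=[B/E/A; C; D] holding=-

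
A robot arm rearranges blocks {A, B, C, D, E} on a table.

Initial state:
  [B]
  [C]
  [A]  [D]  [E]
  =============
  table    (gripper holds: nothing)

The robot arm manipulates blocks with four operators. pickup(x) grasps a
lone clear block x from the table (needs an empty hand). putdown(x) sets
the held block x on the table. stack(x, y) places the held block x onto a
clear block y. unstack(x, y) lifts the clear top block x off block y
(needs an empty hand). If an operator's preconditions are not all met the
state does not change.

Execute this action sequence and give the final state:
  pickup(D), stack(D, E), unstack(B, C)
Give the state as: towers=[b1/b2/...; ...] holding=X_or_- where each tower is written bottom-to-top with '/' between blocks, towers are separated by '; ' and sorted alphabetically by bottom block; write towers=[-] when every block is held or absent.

towers=[A/C; E/D] holding=B

step 1 (pickup(D)): towers=[A/C/B; E] holding=D
step 2 (stack(D, E)): towers=[A/C/B; E/D] holding=-
step 3 (unstack(B, C)): towers=[A/C; E/D] holding=B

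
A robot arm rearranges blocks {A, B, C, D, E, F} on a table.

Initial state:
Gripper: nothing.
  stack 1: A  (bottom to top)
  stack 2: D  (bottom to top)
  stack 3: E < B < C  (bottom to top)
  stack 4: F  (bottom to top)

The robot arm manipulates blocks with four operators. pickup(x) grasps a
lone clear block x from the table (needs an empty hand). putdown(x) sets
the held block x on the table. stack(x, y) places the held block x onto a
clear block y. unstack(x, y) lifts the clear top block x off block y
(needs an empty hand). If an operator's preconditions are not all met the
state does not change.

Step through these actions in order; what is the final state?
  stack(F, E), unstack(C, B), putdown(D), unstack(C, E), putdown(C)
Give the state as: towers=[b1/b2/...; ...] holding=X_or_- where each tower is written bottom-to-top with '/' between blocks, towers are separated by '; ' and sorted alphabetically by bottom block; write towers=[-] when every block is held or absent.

step 1 (stack(F, E)) [no-op]: towers=[A; D; E/B/C; F] holding=-
step 2 (unstack(C, B)): towers=[A; D; E/B; F] holding=C
step 3 (putdown(D)) [no-op]: towers=[A; D; E/B; F] holding=C
step 4 (unstack(C, E)) [no-op]: towers=[A; D; E/B; F] holding=C
step 5 (putdown(C)): towers=[A; C; D; E/B; F] holding=-

towers=[A; C; D; E/B; F] holding=-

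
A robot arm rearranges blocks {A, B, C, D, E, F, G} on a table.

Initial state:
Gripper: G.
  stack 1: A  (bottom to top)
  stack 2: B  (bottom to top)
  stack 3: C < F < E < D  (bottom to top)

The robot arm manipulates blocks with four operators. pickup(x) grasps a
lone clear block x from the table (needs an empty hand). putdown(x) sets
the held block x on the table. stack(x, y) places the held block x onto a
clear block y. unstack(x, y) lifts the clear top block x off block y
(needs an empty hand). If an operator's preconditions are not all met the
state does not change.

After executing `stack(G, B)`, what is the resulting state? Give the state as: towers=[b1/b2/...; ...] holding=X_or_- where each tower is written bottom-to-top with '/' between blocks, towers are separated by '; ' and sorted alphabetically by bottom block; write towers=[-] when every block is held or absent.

towers=[A; B/G; C/F/E/D] holding=-

before: towers=[A; B; C/F/E/D] holding=G
pre[stack(G, B)]: holding(G) ✓, clear(B) ✓, G≠B ✓
all met → apply stack(G, B)
after:  towers=[A; B/G; C/F/E/D] holding=-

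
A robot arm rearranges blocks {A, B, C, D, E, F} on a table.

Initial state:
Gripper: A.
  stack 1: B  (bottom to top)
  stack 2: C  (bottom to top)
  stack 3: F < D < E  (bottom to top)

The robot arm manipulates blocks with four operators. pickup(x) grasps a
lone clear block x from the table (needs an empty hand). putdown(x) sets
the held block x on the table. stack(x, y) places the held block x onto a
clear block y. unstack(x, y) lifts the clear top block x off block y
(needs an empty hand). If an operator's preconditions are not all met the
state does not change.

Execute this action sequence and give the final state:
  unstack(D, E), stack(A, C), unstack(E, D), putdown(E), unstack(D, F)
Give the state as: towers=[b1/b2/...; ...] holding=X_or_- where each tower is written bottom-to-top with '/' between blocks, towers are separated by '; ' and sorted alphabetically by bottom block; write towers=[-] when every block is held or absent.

towers=[B; C/A; E; F] holding=D

step 1 (unstack(D, E)) [no-op]: towers=[B; C; F/D/E] holding=A
step 2 (stack(A, C)): towers=[B; C/A; F/D/E] holding=-
step 3 (unstack(E, D)): towers=[B; C/A; F/D] holding=E
step 4 (putdown(E)): towers=[B; C/A; E; F/D] holding=-
step 5 (unstack(D, F)): towers=[B; C/A; E; F] holding=D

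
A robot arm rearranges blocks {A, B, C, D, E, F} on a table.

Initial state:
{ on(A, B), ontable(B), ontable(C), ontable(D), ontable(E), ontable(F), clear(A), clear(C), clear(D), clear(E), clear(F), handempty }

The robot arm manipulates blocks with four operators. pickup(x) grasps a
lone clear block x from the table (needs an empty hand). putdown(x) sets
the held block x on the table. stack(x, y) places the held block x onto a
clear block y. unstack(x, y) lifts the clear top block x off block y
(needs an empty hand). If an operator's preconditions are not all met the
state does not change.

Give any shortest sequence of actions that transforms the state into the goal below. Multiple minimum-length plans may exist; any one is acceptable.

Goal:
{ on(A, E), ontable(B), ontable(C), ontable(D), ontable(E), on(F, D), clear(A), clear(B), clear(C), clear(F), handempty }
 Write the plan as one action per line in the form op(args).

step 1 (pickup(F)): towers=[B/A; C; D; E] holding=F
step 2 (stack(F, D)): towers=[B/A; C; D/F; E] holding=-
step 3 (unstack(A, B)): towers=[B; C; D/F; E] holding=A
step 4 (stack(A, E)): towers=[B; C; D/F; E/A] holding=-
goal check: towers=[B; C; D/F; E/A] holding=- — reached (length 4, optimal by BFS)

pickup(F)
stack(F, D)
unstack(A, B)
stack(A, E)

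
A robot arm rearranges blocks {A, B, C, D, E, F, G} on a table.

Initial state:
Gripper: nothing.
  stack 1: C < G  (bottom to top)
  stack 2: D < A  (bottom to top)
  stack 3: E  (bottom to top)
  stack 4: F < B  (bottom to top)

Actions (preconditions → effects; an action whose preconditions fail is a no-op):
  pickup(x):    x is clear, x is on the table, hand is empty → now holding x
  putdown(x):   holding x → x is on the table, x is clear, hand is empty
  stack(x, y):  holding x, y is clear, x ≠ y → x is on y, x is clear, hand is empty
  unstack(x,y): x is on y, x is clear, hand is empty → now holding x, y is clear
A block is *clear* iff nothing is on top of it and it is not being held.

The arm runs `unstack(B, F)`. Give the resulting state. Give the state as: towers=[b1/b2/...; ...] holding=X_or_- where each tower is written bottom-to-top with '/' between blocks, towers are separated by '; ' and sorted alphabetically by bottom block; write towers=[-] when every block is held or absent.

before: towers=[C/G; D/A; E; F/B] holding=-
pre[unstack(B, F)]: on(B,F) ✓, clear(B) ✓, handempty ✓
all met → apply unstack(B, F)
after:  towers=[C/G; D/A; E; F] holding=B

towers=[C/G; D/A; E; F] holding=B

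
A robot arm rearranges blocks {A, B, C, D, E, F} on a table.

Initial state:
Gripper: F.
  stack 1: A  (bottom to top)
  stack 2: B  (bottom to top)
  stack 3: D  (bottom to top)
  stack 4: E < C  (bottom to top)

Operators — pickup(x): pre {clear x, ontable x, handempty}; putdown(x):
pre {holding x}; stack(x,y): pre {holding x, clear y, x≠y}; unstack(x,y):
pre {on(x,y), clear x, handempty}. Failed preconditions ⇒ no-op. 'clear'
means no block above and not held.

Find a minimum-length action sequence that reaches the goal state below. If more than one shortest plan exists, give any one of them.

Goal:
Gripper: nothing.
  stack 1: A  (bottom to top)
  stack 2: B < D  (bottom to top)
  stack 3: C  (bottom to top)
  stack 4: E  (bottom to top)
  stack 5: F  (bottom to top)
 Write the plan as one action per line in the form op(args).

step 1 (putdown(F)): towers=[A; B; D; E/C; F] holding=-
step 2 (pickup(D)): towers=[A; B; E/C; F] holding=D
step 3 (stack(D, B)): towers=[A; B/D; E/C; F] holding=-
step 4 (unstack(C, E)): towers=[A; B/D; E; F] holding=C
step 5 (putdown(C)): towers=[A; B/D; C; E; F] holding=-
goal check: towers=[A; B/D; C; E; F] holding=- — reached (length 5, optimal by BFS)

putdown(F)
pickup(D)
stack(D, B)
unstack(C, E)
putdown(C)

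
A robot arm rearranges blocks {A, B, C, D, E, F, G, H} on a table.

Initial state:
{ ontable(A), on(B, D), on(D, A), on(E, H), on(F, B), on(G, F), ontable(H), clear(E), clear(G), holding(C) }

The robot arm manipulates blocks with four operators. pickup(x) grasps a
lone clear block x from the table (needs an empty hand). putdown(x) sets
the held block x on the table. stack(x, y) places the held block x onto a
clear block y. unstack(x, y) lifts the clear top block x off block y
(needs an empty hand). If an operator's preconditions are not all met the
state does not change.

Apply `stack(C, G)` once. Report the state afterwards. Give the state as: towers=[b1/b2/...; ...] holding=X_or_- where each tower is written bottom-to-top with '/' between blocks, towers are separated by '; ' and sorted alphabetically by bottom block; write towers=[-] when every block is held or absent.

before: towers=[A/D/B/F/G; H/E] holding=C
pre[stack(C, G)]: holding(C) ok, clear(G) ok, C≠G ok
all met → apply stack(C, G)
after:  towers=[A/D/B/F/G/C; H/E] holding=-

towers=[A/D/B/F/G/C; H/E] holding=-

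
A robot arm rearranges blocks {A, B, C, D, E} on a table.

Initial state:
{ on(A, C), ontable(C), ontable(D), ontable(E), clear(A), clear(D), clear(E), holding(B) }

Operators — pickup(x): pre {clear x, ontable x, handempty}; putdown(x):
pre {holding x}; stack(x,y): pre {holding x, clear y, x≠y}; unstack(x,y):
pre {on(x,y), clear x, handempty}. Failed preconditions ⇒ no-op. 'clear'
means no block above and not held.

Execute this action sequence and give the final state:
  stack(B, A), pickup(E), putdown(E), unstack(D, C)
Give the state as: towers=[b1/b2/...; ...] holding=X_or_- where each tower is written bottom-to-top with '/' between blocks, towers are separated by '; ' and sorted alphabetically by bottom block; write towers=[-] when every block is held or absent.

towers=[C/A/B; D; E] holding=-

step 1 (stack(B, A)): towers=[C/A/B; D; E] holding=-
step 2 (pickup(E)): towers=[C/A/B; D] holding=E
step 3 (putdown(E)): towers=[C/A/B; D; E] holding=-
step 4 (unstack(D, C)) [no-op]: towers=[C/A/B; D; E] holding=-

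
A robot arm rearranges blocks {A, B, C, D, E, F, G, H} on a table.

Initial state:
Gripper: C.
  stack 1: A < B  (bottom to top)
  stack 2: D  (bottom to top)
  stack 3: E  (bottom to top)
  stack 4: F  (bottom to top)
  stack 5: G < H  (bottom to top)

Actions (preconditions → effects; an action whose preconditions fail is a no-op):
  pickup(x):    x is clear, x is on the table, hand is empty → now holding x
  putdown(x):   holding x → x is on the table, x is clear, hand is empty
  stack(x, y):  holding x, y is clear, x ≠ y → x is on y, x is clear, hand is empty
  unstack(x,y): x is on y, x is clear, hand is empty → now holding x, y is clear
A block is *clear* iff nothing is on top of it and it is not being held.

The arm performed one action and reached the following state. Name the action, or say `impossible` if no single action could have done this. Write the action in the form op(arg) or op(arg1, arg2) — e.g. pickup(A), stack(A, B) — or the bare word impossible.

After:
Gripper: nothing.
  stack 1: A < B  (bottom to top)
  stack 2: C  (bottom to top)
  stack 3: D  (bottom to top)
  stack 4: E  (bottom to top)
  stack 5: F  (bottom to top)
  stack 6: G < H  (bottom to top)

target: towers=[A/B; C; D; E; F; G/H] holding=-
        putdown(C) → towers=[A/B; C; D; E; F; G/H] holding=-  ← match
       stack(C, E) → towers=[A/B; D; E/C; F; G/H] holding=-
       stack(C, H) → towers=[A/B; D; E; F; G/H/C] holding=-
       stack(C, B) → towers=[A/B/C; D; E; F; G/H] holding=-
       stack(C, F) → towers=[A/B; D; E; F/C; G/H] holding=-
       stack(C, D) → towers=[A/B; D/C; E; F; G/H] holding=-

putdown(C)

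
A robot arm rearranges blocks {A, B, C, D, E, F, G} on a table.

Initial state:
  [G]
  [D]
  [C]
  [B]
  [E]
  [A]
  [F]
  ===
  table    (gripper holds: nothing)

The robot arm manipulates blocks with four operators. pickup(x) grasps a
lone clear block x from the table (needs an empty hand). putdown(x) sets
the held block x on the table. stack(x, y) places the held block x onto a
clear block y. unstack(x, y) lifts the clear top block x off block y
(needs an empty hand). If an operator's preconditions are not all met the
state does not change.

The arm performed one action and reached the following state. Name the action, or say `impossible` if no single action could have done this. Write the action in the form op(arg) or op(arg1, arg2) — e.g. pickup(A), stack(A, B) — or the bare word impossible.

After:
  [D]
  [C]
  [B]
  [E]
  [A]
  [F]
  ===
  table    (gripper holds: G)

target: towers=[F/A/E/B/C/D] holding=G
     unstack(G, D) → towers=[F/A/E/B/C/D] holding=G  ← match

unstack(G, D)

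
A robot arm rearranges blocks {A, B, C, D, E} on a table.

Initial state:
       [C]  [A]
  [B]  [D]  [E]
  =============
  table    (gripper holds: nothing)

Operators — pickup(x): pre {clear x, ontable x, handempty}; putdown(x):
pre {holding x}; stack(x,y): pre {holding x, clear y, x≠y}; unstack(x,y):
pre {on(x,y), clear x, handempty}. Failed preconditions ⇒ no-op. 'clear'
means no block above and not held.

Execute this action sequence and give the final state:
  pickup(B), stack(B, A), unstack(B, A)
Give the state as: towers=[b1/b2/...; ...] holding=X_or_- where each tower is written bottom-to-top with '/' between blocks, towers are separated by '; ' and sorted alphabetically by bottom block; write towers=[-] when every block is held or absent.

step 1 (pickup(B)): towers=[D/C; E/A] holding=B
step 2 (stack(B, A)): towers=[D/C; E/A/B] holding=-
step 3 (unstack(B, A)): towers=[D/C; E/A] holding=B

towers=[D/C; E/A] holding=B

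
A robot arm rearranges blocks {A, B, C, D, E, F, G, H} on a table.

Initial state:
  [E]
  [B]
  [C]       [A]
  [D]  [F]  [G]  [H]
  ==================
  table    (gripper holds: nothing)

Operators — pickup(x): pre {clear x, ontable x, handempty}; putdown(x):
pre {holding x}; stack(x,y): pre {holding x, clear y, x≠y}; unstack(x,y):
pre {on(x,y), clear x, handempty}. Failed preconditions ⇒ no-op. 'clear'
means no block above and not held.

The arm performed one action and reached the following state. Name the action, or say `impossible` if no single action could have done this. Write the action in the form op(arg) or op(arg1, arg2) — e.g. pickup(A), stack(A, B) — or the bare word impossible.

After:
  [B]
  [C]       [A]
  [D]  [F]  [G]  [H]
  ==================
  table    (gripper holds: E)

target: towers=[D/C/B; F; G/A; H] holding=E
     unstack(A, G) → towers=[D/C/B/E; F; G; H] holding=A
     unstack(E, B) → towers=[D/C/B; F; G/A; H] holding=E  ← match
         pickup(H) → towers=[D/C/B/E; F; G/A] holding=H
         pickup(F) → towers=[D/C/B/E; G/A; H] holding=F

unstack(E, B)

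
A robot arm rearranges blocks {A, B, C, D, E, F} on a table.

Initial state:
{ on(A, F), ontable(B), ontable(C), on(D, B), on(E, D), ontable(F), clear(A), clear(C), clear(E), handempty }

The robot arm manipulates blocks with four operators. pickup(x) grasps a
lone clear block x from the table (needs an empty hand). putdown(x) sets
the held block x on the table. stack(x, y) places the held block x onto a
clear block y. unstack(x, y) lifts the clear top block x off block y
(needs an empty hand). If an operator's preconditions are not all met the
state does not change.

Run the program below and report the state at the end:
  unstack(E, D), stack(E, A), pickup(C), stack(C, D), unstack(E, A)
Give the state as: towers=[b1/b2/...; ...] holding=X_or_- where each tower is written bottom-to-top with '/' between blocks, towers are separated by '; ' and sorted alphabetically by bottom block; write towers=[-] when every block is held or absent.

step 1 (unstack(E, D)): towers=[B/D; C; F/A] holding=E
step 2 (stack(E, A)): towers=[B/D; C; F/A/E] holding=-
step 3 (pickup(C)): towers=[B/D; F/A/E] holding=C
step 4 (stack(C, D)): towers=[B/D/C; F/A/E] holding=-
step 5 (unstack(E, A)): towers=[B/D/C; F/A] holding=E

towers=[B/D/C; F/A] holding=E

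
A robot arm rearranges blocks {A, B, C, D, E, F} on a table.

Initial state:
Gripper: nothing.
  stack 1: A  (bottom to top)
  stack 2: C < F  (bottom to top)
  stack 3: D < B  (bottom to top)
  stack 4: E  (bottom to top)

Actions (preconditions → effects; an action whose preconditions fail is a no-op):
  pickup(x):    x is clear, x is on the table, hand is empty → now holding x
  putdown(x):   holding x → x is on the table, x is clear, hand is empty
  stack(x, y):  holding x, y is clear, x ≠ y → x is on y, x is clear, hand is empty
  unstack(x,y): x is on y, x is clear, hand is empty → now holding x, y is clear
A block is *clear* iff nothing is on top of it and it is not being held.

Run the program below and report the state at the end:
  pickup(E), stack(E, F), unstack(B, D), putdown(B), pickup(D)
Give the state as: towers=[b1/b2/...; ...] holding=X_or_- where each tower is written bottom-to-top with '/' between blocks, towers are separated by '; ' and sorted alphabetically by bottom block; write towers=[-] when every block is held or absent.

step 1 (pickup(E)): towers=[A; C/F; D/B] holding=E
step 2 (stack(E, F)): towers=[A; C/F/E; D/B] holding=-
step 3 (unstack(B, D)): towers=[A; C/F/E; D] holding=B
step 4 (putdown(B)): towers=[A; B; C/F/E; D] holding=-
step 5 (pickup(D)): towers=[A; B; C/F/E] holding=D

towers=[A; B; C/F/E] holding=D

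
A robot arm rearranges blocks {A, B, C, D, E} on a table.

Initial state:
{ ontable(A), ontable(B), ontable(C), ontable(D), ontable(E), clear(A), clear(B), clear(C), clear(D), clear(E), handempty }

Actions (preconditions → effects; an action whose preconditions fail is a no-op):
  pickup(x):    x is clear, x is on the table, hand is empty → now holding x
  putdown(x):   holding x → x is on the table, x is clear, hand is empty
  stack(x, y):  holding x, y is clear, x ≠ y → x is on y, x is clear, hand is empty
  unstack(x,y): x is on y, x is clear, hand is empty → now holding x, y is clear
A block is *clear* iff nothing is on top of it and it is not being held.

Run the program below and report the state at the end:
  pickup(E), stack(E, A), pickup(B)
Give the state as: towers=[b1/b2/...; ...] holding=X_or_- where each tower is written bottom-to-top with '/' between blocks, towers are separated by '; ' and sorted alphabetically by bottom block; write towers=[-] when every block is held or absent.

step 1 (pickup(E)): towers=[A; B; C; D] holding=E
step 2 (stack(E, A)): towers=[A/E; B; C; D] holding=-
step 3 (pickup(B)): towers=[A/E; C; D] holding=B

towers=[A/E; C; D] holding=B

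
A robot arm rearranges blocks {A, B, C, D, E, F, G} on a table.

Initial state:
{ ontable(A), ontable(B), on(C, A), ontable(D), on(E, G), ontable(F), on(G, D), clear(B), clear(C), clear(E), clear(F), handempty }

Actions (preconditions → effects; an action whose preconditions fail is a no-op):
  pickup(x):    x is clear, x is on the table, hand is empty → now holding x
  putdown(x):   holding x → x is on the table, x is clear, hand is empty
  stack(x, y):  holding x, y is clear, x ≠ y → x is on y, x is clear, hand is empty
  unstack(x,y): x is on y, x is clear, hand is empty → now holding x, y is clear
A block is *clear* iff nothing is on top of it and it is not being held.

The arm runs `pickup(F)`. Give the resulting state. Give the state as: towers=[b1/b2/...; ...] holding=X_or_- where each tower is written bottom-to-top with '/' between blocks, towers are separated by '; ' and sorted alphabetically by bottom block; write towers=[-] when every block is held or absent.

towers=[A/C; B; D/G/E] holding=F

before: towers=[A/C; B; D/G/E; F] holding=-
pre[pickup(F)]: clear(F) ✓, ontable(F) ✓, handempty ✓
all met → apply pickup(F)
after:  towers=[A/C; B; D/G/E] holding=F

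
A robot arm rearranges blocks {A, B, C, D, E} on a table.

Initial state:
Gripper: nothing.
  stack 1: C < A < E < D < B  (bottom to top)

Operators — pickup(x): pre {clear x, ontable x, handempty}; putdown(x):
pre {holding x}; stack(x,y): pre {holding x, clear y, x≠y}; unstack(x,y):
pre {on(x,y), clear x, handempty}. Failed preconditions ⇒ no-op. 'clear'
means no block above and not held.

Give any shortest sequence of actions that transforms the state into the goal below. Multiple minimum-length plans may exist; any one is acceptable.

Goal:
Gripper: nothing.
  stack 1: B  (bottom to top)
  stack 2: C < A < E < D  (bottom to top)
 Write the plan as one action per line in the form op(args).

step 1 (unstack(B, D)): towers=[C/A/E/D] holding=B
step 2 (putdown(B)): towers=[B; C/A/E/D] holding=-
goal check: towers=[B; C/A/E/D] holding=- — reached (length 2, optimal by BFS)

unstack(B, D)
putdown(B)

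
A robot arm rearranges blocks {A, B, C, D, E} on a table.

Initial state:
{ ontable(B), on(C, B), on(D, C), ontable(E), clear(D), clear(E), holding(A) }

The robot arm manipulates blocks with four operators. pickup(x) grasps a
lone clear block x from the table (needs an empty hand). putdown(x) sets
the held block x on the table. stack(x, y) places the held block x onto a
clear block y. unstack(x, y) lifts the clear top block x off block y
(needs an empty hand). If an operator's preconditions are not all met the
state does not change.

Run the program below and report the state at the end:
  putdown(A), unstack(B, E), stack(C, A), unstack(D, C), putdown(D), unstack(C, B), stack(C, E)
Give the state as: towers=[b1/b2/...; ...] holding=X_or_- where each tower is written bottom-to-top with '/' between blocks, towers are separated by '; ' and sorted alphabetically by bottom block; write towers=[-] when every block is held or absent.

towers=[A; B; D; E/C] holding=-

step 1 (putdown(A)): towers=[A; B/C/D; E] holding=-
step 2 (unstack(B, E)) [no-op]: towers=[A; B/C/D; E] holding=-
step 3 (stack(C, A)) [no-op]: towers=[A; B/C/D; E] holding=-
step 4 (unstack(D, C)): towers=[A; B/C; E] holding=D
step 5 (putdown(D)): towers=[A; B/C; D; E] holding=-
step 6 (unstack(C, B)): towers=[A; B; D; E] holding=C
step 7 (stack(C, E)): towers=[A; B; D; E/C] holding=-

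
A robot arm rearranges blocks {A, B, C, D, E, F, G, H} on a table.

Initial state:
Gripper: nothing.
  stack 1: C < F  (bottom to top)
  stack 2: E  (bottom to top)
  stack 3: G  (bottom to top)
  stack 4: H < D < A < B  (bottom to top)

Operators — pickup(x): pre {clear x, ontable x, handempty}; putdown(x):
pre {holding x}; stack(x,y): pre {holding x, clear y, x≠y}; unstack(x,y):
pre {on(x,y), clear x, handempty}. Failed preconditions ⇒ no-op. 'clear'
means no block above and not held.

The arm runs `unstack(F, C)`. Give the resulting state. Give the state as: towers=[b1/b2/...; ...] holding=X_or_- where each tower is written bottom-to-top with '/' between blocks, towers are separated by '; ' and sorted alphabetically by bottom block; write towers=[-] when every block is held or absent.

before: towers=[C/F; E; G; H/D/A/B] holding=-
pre[unstack(F, C)]: on(F,C) ✓, clear(F) ✓, handempty ✓
all met → apply unstack(F, C)
after:  towers=[C; E; G; H/D/A/B] holding=F

towers=[C; E; G; H/D/A/B] holding=F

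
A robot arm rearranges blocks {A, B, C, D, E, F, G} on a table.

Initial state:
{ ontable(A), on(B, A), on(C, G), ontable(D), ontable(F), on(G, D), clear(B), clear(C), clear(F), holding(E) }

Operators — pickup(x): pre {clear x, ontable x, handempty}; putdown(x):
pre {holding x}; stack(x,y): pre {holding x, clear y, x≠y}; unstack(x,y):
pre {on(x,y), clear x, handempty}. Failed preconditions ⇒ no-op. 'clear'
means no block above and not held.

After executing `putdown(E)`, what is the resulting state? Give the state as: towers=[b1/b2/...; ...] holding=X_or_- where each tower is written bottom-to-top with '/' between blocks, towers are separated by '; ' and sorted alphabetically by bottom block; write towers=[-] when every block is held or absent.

before: towers=[A/B; D/G/C; F] holding=E
pre[putdown(E)]: holding(E) ✓
all met → apply putdown(E)
after:  towers=[A/B; D/G/C; E; F] holding=-

towers=[A/B; D/G/C; E; F] holding=-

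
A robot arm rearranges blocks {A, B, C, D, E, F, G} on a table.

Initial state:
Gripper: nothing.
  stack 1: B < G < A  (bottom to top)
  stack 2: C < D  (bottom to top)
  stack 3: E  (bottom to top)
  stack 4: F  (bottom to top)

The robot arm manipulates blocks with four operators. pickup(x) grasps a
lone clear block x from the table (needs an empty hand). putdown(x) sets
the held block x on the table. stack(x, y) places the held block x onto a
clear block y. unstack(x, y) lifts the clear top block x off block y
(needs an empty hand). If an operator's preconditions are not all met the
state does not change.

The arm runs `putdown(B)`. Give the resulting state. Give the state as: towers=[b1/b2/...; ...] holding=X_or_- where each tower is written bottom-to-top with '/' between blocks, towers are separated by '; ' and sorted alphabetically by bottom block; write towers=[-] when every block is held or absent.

before: towers=[B/G/A; C/D; E; F] holding=-
pre[putdown(B)]: holding(B) fail
holding(B) unmet → putdown(B) is a no-op
after:  towers=[B/G/A; C/D; E; F] holding=-

towers=[B/G/A; C/D; E; F] holding=-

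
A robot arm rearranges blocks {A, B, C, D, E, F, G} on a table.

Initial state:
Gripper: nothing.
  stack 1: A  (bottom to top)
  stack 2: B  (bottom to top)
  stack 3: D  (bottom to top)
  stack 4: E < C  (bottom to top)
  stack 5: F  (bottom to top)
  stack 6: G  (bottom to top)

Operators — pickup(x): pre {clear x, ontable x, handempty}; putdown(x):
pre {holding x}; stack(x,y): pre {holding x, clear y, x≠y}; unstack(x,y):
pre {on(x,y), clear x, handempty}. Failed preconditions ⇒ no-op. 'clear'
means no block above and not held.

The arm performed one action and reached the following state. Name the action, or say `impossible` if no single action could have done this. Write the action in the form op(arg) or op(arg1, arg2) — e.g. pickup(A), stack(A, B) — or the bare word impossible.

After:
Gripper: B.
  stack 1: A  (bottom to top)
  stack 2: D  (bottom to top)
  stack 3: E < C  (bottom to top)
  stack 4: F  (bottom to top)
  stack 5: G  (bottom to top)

pickup(B)

target: towers=[A; D; E/C; F; G] holding=B
         pickup(B) → towers=[A; D; E/C; F; G] holding=B  ← match
         pickup(F) → towers=[A; B; D; E/C; G] holding=F
         pickup(G) → towers=[A; B; D; E/C; F] holding=G
         pickup(D) → towers=[A; B; E/C; F; G] holding=D
         pickup(A) → towers=[B; D; E/C; F; G] holding=A
     unstack(C, E) → towers=[A; B; D; E; F; G] holding=C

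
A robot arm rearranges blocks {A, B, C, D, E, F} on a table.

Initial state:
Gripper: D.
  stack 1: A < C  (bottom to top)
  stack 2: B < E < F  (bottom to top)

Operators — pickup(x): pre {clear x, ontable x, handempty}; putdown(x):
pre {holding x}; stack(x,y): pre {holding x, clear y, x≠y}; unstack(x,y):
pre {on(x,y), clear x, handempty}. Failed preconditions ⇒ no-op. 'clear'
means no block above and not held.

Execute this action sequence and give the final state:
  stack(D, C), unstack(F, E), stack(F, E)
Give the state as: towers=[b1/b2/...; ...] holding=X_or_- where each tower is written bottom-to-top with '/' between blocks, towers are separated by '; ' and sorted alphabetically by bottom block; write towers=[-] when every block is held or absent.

step 1 (stack(D, C)): towers=[A/C/D; B/E/F] holding=-
step 2 (unstack(F, E)): towers=[A/C/D; B/E] holding=F
step 3 (stack(F, E)): towers=[A/C/D; B/E/F] holding=-

towers=[A/C/D; B/E/F] holding=-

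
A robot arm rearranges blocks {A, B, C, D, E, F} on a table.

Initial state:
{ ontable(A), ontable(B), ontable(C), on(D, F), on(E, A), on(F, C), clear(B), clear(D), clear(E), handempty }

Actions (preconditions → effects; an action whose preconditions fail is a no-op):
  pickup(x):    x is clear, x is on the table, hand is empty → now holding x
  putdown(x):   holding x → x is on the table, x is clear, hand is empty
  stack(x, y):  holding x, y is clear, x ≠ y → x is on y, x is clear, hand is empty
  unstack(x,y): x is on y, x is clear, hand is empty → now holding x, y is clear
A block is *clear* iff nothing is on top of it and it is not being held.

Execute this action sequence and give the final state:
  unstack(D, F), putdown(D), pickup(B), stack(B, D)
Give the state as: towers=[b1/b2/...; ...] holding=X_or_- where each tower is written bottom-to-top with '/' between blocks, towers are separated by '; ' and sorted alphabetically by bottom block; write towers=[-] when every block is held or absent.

towers=[A/E; C/F; D/B] holding=-

step 1 (unstack(D, F)): towers=[A/E; B; C/F] holding=D
step 2 (putdown(D)): towers=[A/E; B; C/F; D] holding=-
step 3 (pickup(B)): towers=[A/E; C/F; D] holding=B
step 4 (stack(B, D)): towers=[A/E; C/F; D/B] holding=-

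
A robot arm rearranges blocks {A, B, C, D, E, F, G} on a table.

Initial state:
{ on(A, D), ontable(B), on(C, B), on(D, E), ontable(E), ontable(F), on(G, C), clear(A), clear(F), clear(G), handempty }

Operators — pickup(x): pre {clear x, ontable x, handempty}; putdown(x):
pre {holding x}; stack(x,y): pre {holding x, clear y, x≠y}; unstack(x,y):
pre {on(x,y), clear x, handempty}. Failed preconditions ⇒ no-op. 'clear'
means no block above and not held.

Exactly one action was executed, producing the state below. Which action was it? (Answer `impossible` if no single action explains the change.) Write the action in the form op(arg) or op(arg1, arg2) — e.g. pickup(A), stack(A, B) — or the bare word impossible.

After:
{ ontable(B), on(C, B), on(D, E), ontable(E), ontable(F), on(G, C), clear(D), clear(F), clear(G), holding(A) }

target: towers=[B/C/G; E/D; F] holding=A
         pickup(F) → towers=[B/C/G; E/D/A] holding=F
     unstack(G, C) → towers=[B/C; E/D/A; F] holding=G
     unstack(A, D) → towers=[B/C/G; E/D; F] holding=A  ← match

unstack(A, D)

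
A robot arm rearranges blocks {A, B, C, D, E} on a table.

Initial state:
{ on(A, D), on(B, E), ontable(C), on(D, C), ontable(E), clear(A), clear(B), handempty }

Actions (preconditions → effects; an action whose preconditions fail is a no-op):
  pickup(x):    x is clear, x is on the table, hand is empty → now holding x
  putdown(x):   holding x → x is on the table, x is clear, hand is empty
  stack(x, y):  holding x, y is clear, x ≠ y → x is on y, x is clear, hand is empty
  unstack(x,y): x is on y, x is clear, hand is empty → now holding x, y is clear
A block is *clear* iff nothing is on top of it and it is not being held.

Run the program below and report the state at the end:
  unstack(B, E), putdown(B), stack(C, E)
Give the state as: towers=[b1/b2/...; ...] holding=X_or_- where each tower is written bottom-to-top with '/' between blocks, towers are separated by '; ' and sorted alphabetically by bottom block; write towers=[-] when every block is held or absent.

towers=[B; C/D/A; E] holding=-

step 1 (unstack(B, E)): towers=[C/D/A; E] holding=B
step 2 (putdown(B)): towers=[B; C/D/A; E] holding=-
step 3 (stack(C, E)) [no-op]: towers=[B; C/D/A; E] holding=-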